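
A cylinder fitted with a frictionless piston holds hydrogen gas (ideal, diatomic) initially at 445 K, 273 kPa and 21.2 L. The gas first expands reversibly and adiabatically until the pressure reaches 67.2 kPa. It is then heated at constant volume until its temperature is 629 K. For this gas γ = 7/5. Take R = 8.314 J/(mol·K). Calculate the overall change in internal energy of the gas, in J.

n = P₁V₁/(RT₁) = 273×21.2/(8.314×445) = 1.56 mol.
Step 1 — Adiabatic: T₂/T₁ = (P₂/P₁)^((γ−1)/γ) ⇒ T₂ = 445×(0.246)^0.286 = 298 K; V₂ = 57.7 L.
ΔU = nCvΔT = 1.56×20.8×(298−445) = -4780 J.
Q = 0 for an adiabatic process, so W = −ΔU = 4780 J.
State after step 1: P = 67.2 kPa, V = 57.7 L, T = 298 K.
Step 2 — Isochoric: V stays 57.7 L; P/T = const ⇒ T₂ = 629 K, P₂ = 142 kPa.
W = 0 (no volume change).
ΔU = nCvΔT = 1.56×20.8×(629−298) = 10800 J.
Q = ΔU = 10800 J.
Net over both steps: W = 4780 J, Q = 10800 J, ΔU = 5980 J.

5980 J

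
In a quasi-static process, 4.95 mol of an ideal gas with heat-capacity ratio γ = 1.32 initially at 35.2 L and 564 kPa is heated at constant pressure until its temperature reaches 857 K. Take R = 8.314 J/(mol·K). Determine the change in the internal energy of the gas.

48200 J

T₁ = P₁V₁/(nR) = 564×35.2/(4.95×8.314) = 482 K.
Isobaric: P stays 564 kPa; V/T = const ⇒ T₂ = 857 K, V₂ = 62.5 L.
For an ideal gas ΔU = nCvΔT with Cv = R/(γ−1) = 26.0 J/(mol·K).
ΔU = 4.95×26.0×(857−482) = 48200 J.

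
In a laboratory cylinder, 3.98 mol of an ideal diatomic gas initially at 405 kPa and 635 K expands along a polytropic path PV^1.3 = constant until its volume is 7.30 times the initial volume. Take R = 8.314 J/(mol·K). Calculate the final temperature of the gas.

350 K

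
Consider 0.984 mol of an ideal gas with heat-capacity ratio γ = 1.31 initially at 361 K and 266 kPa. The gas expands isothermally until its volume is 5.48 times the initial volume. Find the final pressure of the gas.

48.5 kPa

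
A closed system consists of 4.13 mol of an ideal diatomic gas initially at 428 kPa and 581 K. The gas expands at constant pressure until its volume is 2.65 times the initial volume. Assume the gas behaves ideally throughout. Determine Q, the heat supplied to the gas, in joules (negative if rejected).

V₁ = nRT₁/P₁ = 4.13×8.314×581/428 = 46.6 L.
Isobaric: P stays 428 kPa; V/T = const ⇒ T₂ = 1540 K, V₂ = 124 L.
W = PΔV = 428×(124−46.6) kPa·L = 32900 J.
ΔU = nCvΔT = 4.13×20.8×(1540−581) = 82300 J.
Q = ΔU + W = nCpΔT = 115000 J.

115000 J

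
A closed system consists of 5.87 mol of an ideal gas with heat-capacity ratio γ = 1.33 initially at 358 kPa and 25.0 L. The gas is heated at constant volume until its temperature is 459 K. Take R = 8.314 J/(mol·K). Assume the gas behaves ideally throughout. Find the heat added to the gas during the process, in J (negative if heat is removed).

T₁ = P₁V₁/(nR) = 358×25.0/(5.87×8.314) = 183 K.
Isochoric: V stays 25.0 L; P/T = const ⇒ T₂ = 459 K, P₂ = 896 kPa.
W = 0 (no volume change).
ΔU = nCvΔT = 5.87×25.2×(459−183) = 40800 J.
Q = ΔU = 40800 J.

40800 J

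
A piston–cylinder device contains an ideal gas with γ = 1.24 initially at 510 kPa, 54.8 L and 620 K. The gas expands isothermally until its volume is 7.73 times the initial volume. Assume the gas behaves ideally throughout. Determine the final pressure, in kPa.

66.0 kPa

Isothermal: T stays 620 K; PV = const ⇒ V₂ = 424 L, P₂ = 66.0 kPa.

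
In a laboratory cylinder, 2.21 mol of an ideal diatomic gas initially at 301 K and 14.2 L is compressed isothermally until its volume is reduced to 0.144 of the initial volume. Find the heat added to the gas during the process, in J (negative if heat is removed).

P₁ = nRT₁/V₁ = 2.21×8.314×301/14.2 = 389 kPa.
Isothermal: T stays 301 K; PV = const ⇒ V₂ = 2.04 L, P₂ = 2700 kPa.
ΔU = 0 (ideal gas, T constant).
W = nRT ln(V₂/V₁) = 2.21×8.314×301×ln(0.144) = -10700 J.
Q = ΔU + W = -10700 J.

-10700 J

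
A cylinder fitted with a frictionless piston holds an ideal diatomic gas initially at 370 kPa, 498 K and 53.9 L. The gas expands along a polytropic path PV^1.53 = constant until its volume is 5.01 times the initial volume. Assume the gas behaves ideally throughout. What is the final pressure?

Polytropic n=1.53: T₂ = T₁(V₁/V₂)^(n−1) = 498×(0.200)^0.53 = 212 K; P₂ = P₁(V₁/V₂)^n = 31.4 kPa.

31.4 kPa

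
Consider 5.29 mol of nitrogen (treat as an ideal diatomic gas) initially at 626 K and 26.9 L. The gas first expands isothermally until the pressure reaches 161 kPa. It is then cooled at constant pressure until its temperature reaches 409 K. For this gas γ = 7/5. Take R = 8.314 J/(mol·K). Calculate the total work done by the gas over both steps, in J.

41400 J

P₁ = nRT₁/V₁ = 5.29×8.314×626/26.9 = 1020 kPa.
Step 1 — Isothermal: T stays 626 K; PV = const ⇒ V₂ = 171 L, P₂ = 161 kPa.
ΔU = 0 (ideal gas, T constant).
W = nRT ln(V₂/V₁) = 5.29×8.314×626×ln(6.36) = 50900 J.
Q = ΔU + W = 50900 J.
State after step 1: P = 161 kPa, V = 171 L, T = 626 K.
Step 2 — Isobaric: P stays 161 kPa; V/T = const ⇒ T₂ = 409 K, V₂ = 112 L.
W = PΔV = 161×(112−171) kPa·L = -9540 J.
ΔU = nCvΔT = 5.29×20.8×(409−626) = -23900 J.
Q = ΔU + W = nCpΔT = -33400 J.
Net over both steps: W = 41400 J, Q = 17500 J, ΔU = -23900 J.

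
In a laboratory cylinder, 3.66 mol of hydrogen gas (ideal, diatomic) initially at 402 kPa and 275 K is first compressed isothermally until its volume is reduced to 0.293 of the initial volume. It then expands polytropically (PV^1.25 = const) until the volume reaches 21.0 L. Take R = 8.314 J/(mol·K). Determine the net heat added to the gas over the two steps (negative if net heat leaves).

-6940 J

V₁ = nRT₁/P₁ = 3.66×8.314×275/402 = 20.8 L.
Step 1 — Isothermal: T stays 275 K; PV = const ⇒ V₂ = 6.10 L, P₂ = 1370 kPa.
ΔU = 0 (ideal gas, T constant).
W = nRT ln(V₂/V₁) = 3.66×8.314×275×ln(0.293) = -10300 J.
Q = ΔU + W = -10300 J.
State after step 1: P = 1370 kPa, V = 6.10 L, T = 275 K.
Step 2 — Polytropic n=1.25: T₂ = T₁(V₁/V₂)^(n−1) = 275×(0.290)^0.25 = 202 K; P₂ = P₁(V₁/V₂)^n = 293 kPa.
W = (P₁V₁−P₂V₂)/(n−1) = (1370×6.10−293×21.0)/0.25 = 8900 J.
ΔU = nCvΔT = 3.66×20.8×(202−275) = -5560 J.
Q = ΔU + W = 3340 J.
Net over both steps: W = -1370 J, Q = -6940 J, ΔU = -5560 J.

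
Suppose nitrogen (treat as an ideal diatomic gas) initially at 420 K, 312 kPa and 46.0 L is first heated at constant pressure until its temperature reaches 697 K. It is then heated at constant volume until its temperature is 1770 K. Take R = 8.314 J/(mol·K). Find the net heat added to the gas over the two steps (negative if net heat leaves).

125000 J

n = P₁V₁/(RT₁) = 312×46.0/(8.314×420) = 4.11 mol.
Step 1 — Isobaric: P stays 312 kPa; V/T = const ⇒ T₂ = 697 K, V₂ = 76.3 L.
W = PΔV = 312×(76.3−46.0) kPa·L = 9470 J.
ΔU = nCvΔT = 4.11×20.8×(697−420) = 23700 J.
Q = ΔU + W = nCpΔT = 33100 J.
State after step 1: P = 312 kPa, V = 76.3 L, T = 697 K.
Step 2 — Isochoric: V stays 76.3 L; P/T = const ⇒ T₂ = 1770 K, P₂ = 792 kPa.
W = 0 (no volume change).
ΔU = nCvΔT = 4.11×20.8×(1770−697) = 91700 J.
Q = ΔU = 91700 J.
Net over both steps: W = 9470 J, Q = 125000 J, ΔU = 115000 J.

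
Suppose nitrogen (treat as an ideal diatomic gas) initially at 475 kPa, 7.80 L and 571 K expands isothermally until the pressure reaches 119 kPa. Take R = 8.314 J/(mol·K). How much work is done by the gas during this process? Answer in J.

5130 J

n = P₁V₁/(RT₁) = 475×7.80/(8.314×571) = 0.780 mol.
Isothermal: T stays 571 K; PV = const ⇒ V₂ = 31.1 L, P₂ = 119 kPa.
W = nRT ln(V₂/V₁) = 0.780×8.314×571×ln(3.99) = 5130 J.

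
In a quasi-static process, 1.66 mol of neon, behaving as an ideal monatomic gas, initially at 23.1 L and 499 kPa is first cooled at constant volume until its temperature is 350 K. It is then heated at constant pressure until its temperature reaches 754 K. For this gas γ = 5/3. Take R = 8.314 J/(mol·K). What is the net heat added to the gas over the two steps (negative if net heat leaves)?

T₁ = P₁V₁/(nR) = 499×23.1/(1.66×8.314) = 835 K.
Step 1 — Isochoric: V stays 23.1 L; P/T = const ⇒ T₂ = 350 K, P₂ = 209 kPa.
W = 0 (no volume change).
ΔU = nCvΔT = 1.66×12.5×(350−835) = -10000 J.
Q = ΔU = -10000 J.
State after step 1: P = 209 kPa, V = 23.1 L, T = 350 K.
Step 2 — Isobaric: P stays 209 kPa; V/T = const ⇒ T₂ = 754 K, V₂ = 49.8 L.
W = PΔV = 209×(49.8−23.1) kPa·L = 5580 J.
ΔU = nCvΔT = 1.66×12.5×(754−350) = 8360 J.
Q = ΔU + W = nCpΔT = 13900 J.
Net over both steps: W = 5580 J, Q = 3890 J, ΔU = -1680 J.

3890 J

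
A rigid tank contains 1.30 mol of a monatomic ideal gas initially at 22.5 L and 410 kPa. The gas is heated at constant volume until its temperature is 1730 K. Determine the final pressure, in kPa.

831 kPa

T₁ = P₁V₁/(nR) = 410×22.5/(1.30×8.314) = 854 K.
Isochoric: V stays 22.5 L; P/T = const ⇒ T₂ = 1730 K, P₂ = 831 kPa.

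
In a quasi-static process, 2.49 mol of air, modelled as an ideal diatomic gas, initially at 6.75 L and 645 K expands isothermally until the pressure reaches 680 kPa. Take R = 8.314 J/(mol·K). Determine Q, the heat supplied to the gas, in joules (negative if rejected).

P₁ = nRT₁/V₁ = 2.49×8.314×645/6.75 = 1980 kPa.
Isothermal: T stays 645 K; PV = const ⇒ V₂ = 19.6 L, P₂ = 680 kPa.
ΔU = 0 (ideal gas, T constant).
W = nRT ln(V₂/V₁) = 2.49×8.314×645×ln(2.91) = 14300 J.
Q = ΔU + W = 14300 J.

14300 J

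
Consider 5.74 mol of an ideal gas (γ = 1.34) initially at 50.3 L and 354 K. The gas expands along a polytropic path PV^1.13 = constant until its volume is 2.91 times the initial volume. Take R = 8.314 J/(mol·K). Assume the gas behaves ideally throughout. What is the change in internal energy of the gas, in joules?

P₁ = nRT₁/V₁ = 5.74×8.314×354/50.3 = 336 kPa.
Polytropic n=1.13: T₂ = T₁(V₁/V₂)^(n−1) = 354×(0.344)^0.13 = 308 K; P₂ = P₁(V₁/V₂)^n = 100 kPa.
For an ideal gas ΔU = nCvΔT with Cv = R/(γ−1) = 24.5 J/(mol·K).
ΔU = 5.74×24.5×(308−354) = -6440 J.

-6440 J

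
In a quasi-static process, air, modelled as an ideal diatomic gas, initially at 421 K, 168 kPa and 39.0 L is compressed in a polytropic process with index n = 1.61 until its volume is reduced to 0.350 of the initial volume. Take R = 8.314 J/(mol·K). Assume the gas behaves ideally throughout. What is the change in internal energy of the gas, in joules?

14700 J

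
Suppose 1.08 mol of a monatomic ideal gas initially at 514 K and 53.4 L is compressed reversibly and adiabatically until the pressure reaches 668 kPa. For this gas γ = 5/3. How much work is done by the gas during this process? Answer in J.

P₁ = nRT₁/V₁ = 1.08×8.314×514/53.4 = 86.4 kPa.
Adiabatic: T₂/T₁ = (P₂/P₁)^((γ−1)/γ) ⇒ T₂ = 514×(7.73)^0.400 = 1160 K; V₂ = 15.7 L.
ΔU = nCvΔT = 1.08×12.5×(1160−514) = 8760 J.
Q = 0 for an adiabatic process, so W = −ΔU = -8760 J.

-8760 J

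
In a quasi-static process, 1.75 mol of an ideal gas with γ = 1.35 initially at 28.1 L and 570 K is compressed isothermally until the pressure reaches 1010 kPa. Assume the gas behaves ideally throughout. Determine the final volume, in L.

8.21 L

P₁ = nRT₁/V₁ = 1.75×8.314×570/28.1 = 295 kPa.
Isothermal: T stays 570 K; PV = const ⇒ V₂ = 8.21 L, P₂ = 1010 kPa.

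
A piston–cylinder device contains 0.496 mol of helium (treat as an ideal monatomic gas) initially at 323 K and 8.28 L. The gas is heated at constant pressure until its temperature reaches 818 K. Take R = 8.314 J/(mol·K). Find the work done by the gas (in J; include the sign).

2040 J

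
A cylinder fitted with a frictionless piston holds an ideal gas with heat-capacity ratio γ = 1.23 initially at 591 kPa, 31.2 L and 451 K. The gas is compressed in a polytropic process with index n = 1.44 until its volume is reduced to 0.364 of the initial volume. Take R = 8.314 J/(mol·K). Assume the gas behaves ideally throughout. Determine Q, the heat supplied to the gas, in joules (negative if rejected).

n = P₁V₁/(RT₁) = 591×31.2/(8.314×451) = 4.92 mol.
Polytropic n=1.44: T₂ = T₁(V₁/V₂)^(n−1) = 451×(2.75)^0.44 = 704 K; P₂ = P₁(V₁/V₂)^n = 2530 kPa.
W = (P₁V₁−P₂V₂)/(n−1) = (591×31.2−2530×11.4)/0.44 = -23500 J.
ΔU = nCvΔT = 4.92×36.1×(704−451) = 44900 J.
Q = ΔU + W = 21400 J.

21400 J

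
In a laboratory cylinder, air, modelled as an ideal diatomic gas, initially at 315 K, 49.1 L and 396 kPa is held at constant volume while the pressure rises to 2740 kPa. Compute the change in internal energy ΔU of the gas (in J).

288000 J

n = P₁V₁/(RT₁) = 396×49.1/(8.314×315) = 7.42 mol.
Isochoric: V stays 49.1 L; P/T = const ⇒ T₂ = 2180 K, P₂ = 2740 kPa.
For an ideal gas ΔU = nCvΔT with Cv = (5/2)R = 20.8 J/(mol·K).
ΔU = 7.42×20.8×(2180−315) = 288000 J.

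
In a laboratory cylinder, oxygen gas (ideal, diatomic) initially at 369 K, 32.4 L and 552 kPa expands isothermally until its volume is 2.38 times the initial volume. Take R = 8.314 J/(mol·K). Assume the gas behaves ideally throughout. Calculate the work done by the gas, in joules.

n = P₁V₁/(RT₁) = 552×32.4/(8.314×369) = 5.83 mol.
Isothermal: T stays 369 K; PV = const ⇒ V₂ = 77.1 L, P₂ = 232 kPa.
W = nRT ln(V₂/V₁) = 5.83×8.314×369×ln(2.38) = 15500 J.

15500 J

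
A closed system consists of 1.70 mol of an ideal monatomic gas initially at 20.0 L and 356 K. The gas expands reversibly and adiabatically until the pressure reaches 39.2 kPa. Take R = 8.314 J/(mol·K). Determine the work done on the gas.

-3960 J

P₁ = nRT₁/V₁ = 1.70×8.314×356/20.0 = 252 kPa.
Adiabatic: T₂/T₁ = (P₂/P₁)^((γ−1)/γ) ⇒ T₂ = 356×(0.156)^0.400 = 169 K; V₂ = 61.0 L.
ΔU = nCvΔT = 1.70×12.5×(169−356) = -3960 J.
Q = 0 for an adiabatic process, so W = −ΔU = 3960 J.
Work done on the gas = −W_by = -3960 J.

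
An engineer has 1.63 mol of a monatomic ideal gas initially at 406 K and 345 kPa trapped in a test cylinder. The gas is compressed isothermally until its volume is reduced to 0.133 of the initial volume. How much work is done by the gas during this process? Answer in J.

-11100 J

V₁ = nRT₁/P₁ = 1.63×8.314×406/345 = 15.9 L.
Isothermal: T stays 406 K; PV = const ⇒ V₂ = 2.12 L, P₂ = 2590 kPa.
W = nRT ln(V₂/V₁) = 1.63×8.314×406×ln(0.133) = -11100 J.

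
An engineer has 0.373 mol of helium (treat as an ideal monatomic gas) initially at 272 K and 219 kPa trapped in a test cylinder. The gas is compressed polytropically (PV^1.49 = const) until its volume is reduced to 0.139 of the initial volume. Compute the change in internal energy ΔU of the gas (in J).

V₁ = nRT₁/P₁ = 0.373×8.314×272/219 = 3.85 L.
Polytropic n=1.49: T₂ = T₁(V₁/V₂)^(n−1) = 272×(7.19)^0.49 = 715 K; P₂ = P₁(V₁/V₂)^n = 4140 kPa.
For an ideal gas ΔU = nCvΔT with Cv = (3/2)R = 12.5 J/(mol·K).
ΔU = 0.373×12.5×(715−272) = 2060 J.

2060 J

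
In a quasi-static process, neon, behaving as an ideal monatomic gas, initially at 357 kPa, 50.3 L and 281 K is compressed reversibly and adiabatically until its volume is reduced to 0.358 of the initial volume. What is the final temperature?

557 K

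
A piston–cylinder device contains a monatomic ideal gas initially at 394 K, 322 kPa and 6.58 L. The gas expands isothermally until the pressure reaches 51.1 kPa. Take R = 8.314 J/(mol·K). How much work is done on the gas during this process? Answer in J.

n = P₁V₁/(RT₁) = 322×6.58/(8.314×394) = 0.647 mol.
Isothermal: T stays 394 K; PV = const ⇒ V₂ = 41.5 L, P₂ = 51.1 kPa.
W = nRT ln(V₂/V₁) = 0.647×8.314×394×ln(6.30) = 3900 J.
Work done on the gas = −W_by = -3900 J.

-3900 J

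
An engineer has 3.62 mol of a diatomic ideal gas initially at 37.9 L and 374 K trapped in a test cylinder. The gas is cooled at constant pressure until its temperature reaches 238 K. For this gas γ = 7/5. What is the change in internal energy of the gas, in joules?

-10200 J

P₁ = nRT₁/V₁ = 3.62×8.314×374/37.9 = 297 kPa.
Isobaric: P stays 297 kPa; V/T = const ⇒ T₂ = 238 K, V₂ = 24.1 L.
For an ideal gas ΔU = nCvΔT with Cv = (5/2)R = 20.8 J/(mol·K).
ΔU = 3.62×20.8×(238−374) = -10200 J.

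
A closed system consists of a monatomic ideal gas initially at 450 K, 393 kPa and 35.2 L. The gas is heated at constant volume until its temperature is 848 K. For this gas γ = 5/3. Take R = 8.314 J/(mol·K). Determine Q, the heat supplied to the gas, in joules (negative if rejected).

n = P₁V₁/(RT₁) = 393×35.2/(8.314×450) = 3.70 mol.
Isochoric: V stays 35.2 L; P/T = const ⇒ T₂ = 848 K, P₂ = 741 kPa.
W = 0 (no volume change).
ΔU = nCvΔT = 3.70×12.5×(848−450) = 18400 J.
Q = ΔU = 18400 J.

18400 J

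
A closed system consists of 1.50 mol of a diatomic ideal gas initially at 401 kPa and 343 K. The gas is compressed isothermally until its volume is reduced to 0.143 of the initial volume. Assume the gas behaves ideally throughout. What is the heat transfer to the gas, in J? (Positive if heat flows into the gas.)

V₁ = nRT₁/P₁ = 1.50×8.314×343/401 = 10.7 L.
Isothermal: T stays 343 K; PV = const ⇒ V₂ = 1.53 L, P₂ = 2800 kPa.
ΔU = 0 (ideal gas, T constant).
W = nRT ln(V₂/V₁) = 1.50×8.314×343×ln(0.143) = -8320 J.
Q = ΔU + W = -8320 J.

-8320 J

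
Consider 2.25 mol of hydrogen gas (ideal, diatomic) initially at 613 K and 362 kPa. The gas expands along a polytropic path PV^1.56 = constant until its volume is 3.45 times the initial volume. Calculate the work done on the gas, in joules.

V₁ = nRT₁/P₁ = 2.25×8.314×613/362 = 31.7 L.
Polytropic n=1.56: T₂ = T₁(V₁/V₂)^(n−1) = 613×(0.290)^0.56 = 306 K; P₂ = P₁(V₁/V₂)^n = 52.4 kPa.
W = (P₁V₁−P₂V₂)/(n−1) = (362×31.7−52.4×109)/0.56 = 10200 J.
Work done on the gas = −W_by = -10200 J.

-10200 J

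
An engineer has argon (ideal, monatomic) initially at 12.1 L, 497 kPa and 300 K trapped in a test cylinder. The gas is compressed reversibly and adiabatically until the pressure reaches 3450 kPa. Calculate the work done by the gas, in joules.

-10600 J

n = P₁V₁/(RT₁) = 497×12.1/(8.314×300) = 2.41 mol.
Adiabatic: T₂/T₁ = (P₂/P₁)^((γ−1)/γ) ⇒ T₂ = 300×(6.94)^0.400 = 651 K; V₂ = 3.78 L.
ΔU = nCvΔT = 2.41×12.5×(651−300) = 10600 J.
Q = 0 for an adiabatic process, so W = −ΔU = -10600 J.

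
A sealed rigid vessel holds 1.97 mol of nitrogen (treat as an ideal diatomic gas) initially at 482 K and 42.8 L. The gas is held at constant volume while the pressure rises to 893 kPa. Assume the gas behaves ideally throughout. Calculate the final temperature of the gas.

2330 K

P₁ = nRT₁/V₁ = 1.97×8.314×482/42.8 = 184 kPa.
Isochoric: V stays 42.8 L; P/T = const ⇒ T₂ = 2330 K, P₂ = 893 kPa.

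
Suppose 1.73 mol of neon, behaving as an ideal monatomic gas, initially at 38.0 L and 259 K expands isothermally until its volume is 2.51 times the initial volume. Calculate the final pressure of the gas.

39.1 kPa

P₁ = nRT₁/V₁ = 1.73×8.314×259/38.0 = 98.0 kPa.
Isothermal: T stays 259 K; PV = const ⇒ V₂ = 95.4 L, P₂ = 39.1 kPa.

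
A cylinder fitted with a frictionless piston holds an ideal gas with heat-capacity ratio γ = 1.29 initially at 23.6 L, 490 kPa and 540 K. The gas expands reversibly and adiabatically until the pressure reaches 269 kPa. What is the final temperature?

472 K

Adiabatic: T₂/T₁ = (P₂/P₁)^((γ−1)/γ) ⇒ T₂ = 540×(0.549)^0.225 = 472 K; V₂ = 37.6 L.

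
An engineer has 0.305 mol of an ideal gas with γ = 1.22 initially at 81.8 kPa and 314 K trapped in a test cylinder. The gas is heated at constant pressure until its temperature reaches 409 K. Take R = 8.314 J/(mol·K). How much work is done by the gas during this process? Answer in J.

241 J

V₁ = nRT₁/P₁ = 0.305×8.314×314/81.8 = 9.73 L.
Isobaric: P stays 81.8 kPa; V/T = const ⇒ T₂ = 409 K, V₂ = 12.7 L.
W = PΔV = 81.8×(12.7−9.73) kPa·L = 241 J.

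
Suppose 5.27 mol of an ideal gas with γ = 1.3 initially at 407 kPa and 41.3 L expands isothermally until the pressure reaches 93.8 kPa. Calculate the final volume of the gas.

T₁ = P₁V₁/(nR) = 407×41.3/(5.27×8.314) = 384 K.
Isothermal: T stays 384 K; PV = const ⇒ V₂ = 179 L, P₂ = 93.8 kPa.

179 L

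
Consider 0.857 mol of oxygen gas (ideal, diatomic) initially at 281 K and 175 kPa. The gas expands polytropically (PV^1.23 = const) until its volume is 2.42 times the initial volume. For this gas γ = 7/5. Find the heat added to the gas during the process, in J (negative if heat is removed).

V₁ = nRT₁/P₁ = 0.857×8.314×281/175 = 11.4 L.
Polytropic n=1.23: T₂ = T₁(V₁/V₂)^(n−1) = 281×(0.413)^0.23 = 229 K; P₂ = P₁(V₁/V₂)^n = 59.0 kPa.
W = (P₁V₁−P₂V₂)/(n−1) = (175×11.4−59.0×27.7)/0.23 = 1600 J.
ΔU = nCvΔT = 0.857×20.8×(229−281) = -921 J.
Q = ΔU + W = 681 J.

681 J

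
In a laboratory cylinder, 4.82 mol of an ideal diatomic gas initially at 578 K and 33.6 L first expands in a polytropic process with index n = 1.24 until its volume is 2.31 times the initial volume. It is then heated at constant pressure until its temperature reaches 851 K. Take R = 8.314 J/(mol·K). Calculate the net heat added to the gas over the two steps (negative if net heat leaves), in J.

P₁ = nRT₁/V₁ = 4.82×8.314×578/33.6 = 689 kPa.
Step 1 — Polytropic n=1.24: T₂ = T₁(V₁/V₂)^(n−1) = 578×(0.433)^0.24 = 473 K; P₂ = P₁(V₁/V₂)^n = 244 kPa.
W = (P₁V₁−P₂V₂)/(n−1) = (689×33.6−244×77.6)/0.24 = 17600 J.
ΔU = nCvΔT = 4.82×20.8×(473−578) = -10500 J.
Q = ΔU + W = 7030 J.
State after step 1: P = 244 kPa, V = 77.6 L, T = 473 K.
Step 2 — Isobaric: P stays 244 kPa; V/T = const ⇒ T₂ = 851 K, V₂ = 140 L.
W = PΔV = 244×(140−77.6) kPa·L = 15200 J.
ΔU = nCvΔT = 4.82×20.8×(851−473) = 37900 J.
Q = ΔU + W = nCpΔT = 53000 J.
Net over both steps: W = 32700 J, Q = 60100 J, ΔU = 27400 J.

60100 J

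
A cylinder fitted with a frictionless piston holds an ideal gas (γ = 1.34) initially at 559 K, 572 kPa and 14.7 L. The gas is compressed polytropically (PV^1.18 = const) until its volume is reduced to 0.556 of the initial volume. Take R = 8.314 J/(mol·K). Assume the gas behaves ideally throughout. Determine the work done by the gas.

n = P₁V₁/(RT₁) = 572×14.7/(8.314×559) = 1.81 mol.
Polytropic n=1.18: T₂ = T₁(V₁/V₂)^(n−1) = 559×(1.80)^0.18 = 621 K; P₂ = P₁(V₁/V₂)^n = 1140 kPa.
W = (P₁V₁−P₂V₂)/(n−1) = (572×14.7−1140×8.17)/0.18 = -5210 J.

-5210 J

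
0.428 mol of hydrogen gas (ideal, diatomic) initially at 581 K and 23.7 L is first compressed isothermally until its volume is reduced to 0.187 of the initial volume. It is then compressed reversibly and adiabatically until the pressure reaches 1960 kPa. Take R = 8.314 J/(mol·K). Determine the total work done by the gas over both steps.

-6090 J

P₁ = nRT₁/V₁ = 0.428×8.314×581/23.7 = 87.2 kPa.
Step 1 — Isothermal: T stays 581 K; PV = const ⇒ V₂ = 4.43 L, P₂ = 466 kPa.
ΔU = 0 (ideal gas, T constant).
W = nRT ln(V₂/V₁) = 0.428×8.314×581×ln(0.187) = -3470 J.
Q = ΔU + W = -3470 J.
State after step 1: P = 466 kPa, V = 4.43 L, T = 581 K.
Step 2 — Adiabatic: T₂/T₁ = (P₂/P₁)^((γ−1)/γ) ⇒ T₂ = 581×(4.20)^0.286 = 876 K; V₂ = 1.59 L.
ΔU = nCvΔT = 0.428×20.8×(876−581) = 2620 J.
Q = 0 for an adiabatic process, so W = −ΔU = -2620 J.
Net over both steps: W = -6090 J, Q = -3470 J, ΔU = 2620 J.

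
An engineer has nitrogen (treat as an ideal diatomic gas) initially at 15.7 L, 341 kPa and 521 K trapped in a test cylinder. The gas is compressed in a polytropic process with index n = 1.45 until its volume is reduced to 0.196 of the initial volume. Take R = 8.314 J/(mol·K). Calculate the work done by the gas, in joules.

-12900 J

n = P₁V₁/(RT₁) = 341×15.7/(8.314×521) = 1.24 mol.
Polytropic n=1.45: T₂ = T₁(V₁/V₂)^(n−1) = 521×(5.10)^0.45 = 1080 K; P₂ = P₁(V₁/V₂)^n = 3620 kPa.
W = (P₁V₁−P₂V₂)/(n−1) = (341×15.7−3620×3.08)/0.45 = -12900 J.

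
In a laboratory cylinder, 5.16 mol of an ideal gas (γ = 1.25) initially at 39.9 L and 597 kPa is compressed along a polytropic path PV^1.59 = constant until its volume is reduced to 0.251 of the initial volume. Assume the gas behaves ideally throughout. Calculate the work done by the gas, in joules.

T₁ = P₁V₁/(nR) = 597×39.9/(5.16×8.314) = 555 K.
Polytropic n=1.59: T₂ = T₁(V₁/V₂)^(n−1) = 555×(3.98)^0.59 = 1260 K; P₂ = P₁(V₁/V₂)^n = 5380 kPa.
W = (P₁V₁−P₂V₂)/(n−1) = (597×39.9−5380×10.0)/0.59 = -50900 J.

-50900 J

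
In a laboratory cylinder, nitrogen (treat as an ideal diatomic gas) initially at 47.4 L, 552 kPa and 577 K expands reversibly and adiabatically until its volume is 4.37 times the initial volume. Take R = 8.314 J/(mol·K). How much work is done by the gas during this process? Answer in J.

29100 J

n = P₁V₁/(RT₁) = 552×47.4/(8.314×577) = 5.45 mol.
Adiabatic: TV^(γ−1) = const ⇒ T₂ = 577×(0.229)^0.400 = 320 K; PV^γ = const ⇒ P₂ = 70.0 kPa.
ΔU = nCvΔT = 5.45×20.8×(320−577) = -29100 J.
Q = 0 for an adiabatic process, so W = −ΔU = 29100 J.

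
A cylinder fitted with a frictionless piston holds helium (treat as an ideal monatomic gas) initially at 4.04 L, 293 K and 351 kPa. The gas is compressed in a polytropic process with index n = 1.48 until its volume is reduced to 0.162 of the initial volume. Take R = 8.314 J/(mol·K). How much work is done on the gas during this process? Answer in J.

n = P₁V₁/(RT₁) = 351×4.04/(8.314×293) = 0.582 mol.
Polytropic n=1.48: T₂ = T₁(V₁/V₂)^(n−1) = 293×(6.17)^0.48 = 702 K; P₂ = P₁(V₁/V₂)^n = 5190 kPa.
W = (P₁V₁−P₂V₂)/(n−1) = (351×4.04−5190×0.654)/0.48 = -4120 J.
Work done on the gas = −W_by = 4120 J.

4120 J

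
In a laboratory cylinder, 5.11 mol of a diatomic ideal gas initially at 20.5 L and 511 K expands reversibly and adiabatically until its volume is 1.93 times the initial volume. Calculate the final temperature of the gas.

P₁ = nRT₁/V₁ = 5.11×8.314×511/20.5 = 1060 kPa.
Adiabatic: TV^(γ−1) = const ⇒ T₂ = 511×(0.518)^0.400 = 393 K; PV^γ = const ⇒ P₂ = 422 kPa.

393 K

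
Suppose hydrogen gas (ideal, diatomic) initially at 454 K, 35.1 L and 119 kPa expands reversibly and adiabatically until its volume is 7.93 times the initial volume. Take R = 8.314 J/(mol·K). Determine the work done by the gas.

5880 J

n = P₁V₁/(RT₁) = 119×35.1/(8.314×454) = 1.11 mol.
Adiabatic: TV^(γ−1) = const ⇒ T₂ = 454×(0.126)^0.400 = 198 K; PV^γ = const ⇒ P₂ = 6.55 kPa.
ΔU = nCvΔT = 1.11×20.8×(198−454) = -5880 J.
Q = 0 for an adiabatic process, so W = −ΔU = 5880 J.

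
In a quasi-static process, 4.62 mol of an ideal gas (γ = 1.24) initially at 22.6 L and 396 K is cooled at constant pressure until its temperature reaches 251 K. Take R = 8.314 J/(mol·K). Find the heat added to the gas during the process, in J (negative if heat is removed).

-28800 J

P₁ = nRT₁/V₁ = 4.62×8.314×396/22.6 = 673 kPa.
Isobaric: P stays 673 kPa; V/T = const ⇒ T₂ = 251 K, V₂ = 14.3 L.
W = PΔV = 673×(14.3−22.6) kPa·L = -5570 J.
ΔU = nCvΔT = 4.62×34.6×(251−396) = -23200 J.
Q = ΔU + W = nCpΔT = -28800 J.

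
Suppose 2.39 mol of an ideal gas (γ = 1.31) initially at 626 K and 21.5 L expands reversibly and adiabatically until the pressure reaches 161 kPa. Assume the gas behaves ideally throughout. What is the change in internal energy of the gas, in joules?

-10500 J

P₁ = nRT₁/V₁ = 2.39×8.314×626/21.5 = 579 kPa.
Adiabatic: T₂/T₁ = (P₂/P₁)^((γ−1)/γ) ⇒ T₂ = 626×(0.278)^0.237 = 463 K; V₂ = 57.1 L.
For an ideal gas ΔU = nCvΔT with Cv = R/(γ−1) = 26.8 J/(mol·K).
ΔU = 2.39×26.8×(463−626) = -10500 J.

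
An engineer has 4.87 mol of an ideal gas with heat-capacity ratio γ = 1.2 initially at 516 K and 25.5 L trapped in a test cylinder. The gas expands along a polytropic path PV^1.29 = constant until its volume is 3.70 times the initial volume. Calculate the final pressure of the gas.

P₁ = nRT₁/V₁ = 4.87×8.314×516/25.5 = 819 kPa.
Polytropic n=1.29: T₂ = T₁(V₁/V₂)^(n−1) = 516×(0.270)^0.29 = 353 K; P₂ = P₁(V₁/V₂)^n = 152 kPa.

152 kPa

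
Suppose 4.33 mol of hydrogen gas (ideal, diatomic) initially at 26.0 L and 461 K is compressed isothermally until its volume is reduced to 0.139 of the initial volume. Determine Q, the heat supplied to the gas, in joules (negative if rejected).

-32700 J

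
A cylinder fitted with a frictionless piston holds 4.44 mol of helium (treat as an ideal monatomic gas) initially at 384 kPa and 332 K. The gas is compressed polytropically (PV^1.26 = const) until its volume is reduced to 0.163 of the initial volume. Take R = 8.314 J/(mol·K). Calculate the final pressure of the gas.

3780 kPa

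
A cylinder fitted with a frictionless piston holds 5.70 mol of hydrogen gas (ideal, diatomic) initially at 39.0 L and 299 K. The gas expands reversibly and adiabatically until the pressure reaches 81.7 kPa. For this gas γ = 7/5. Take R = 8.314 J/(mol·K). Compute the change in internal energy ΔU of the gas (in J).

-12300 J

P₁ = nRT₁/V₁ = 5.70×8.314×299/39.0 = 363 kPa.
Adiabatic: T₂/T₁ = (P₂/P₁)^((γ−1)/γ) ⇒ T₂ = 299×(0.225)^0.286 = 195 K; V₂ = 113 L.
For an ideal gas ΔU = nCvΔT with Cv = (5/2)R = 20.8 J/(mol·K).
ΔU = 5.70×20.8×(195−299) = -12300 J.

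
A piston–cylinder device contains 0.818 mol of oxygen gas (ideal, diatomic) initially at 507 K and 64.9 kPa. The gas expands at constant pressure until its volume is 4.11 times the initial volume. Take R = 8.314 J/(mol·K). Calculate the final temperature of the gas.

2080 K

V₁ = nRT₁/P₁ = 0.818×8.314×507/64.9 = 53.1 L.
Isobaric: P stays 64.9 kPa; V/T = const ⇒ T₂ = 2080 K, V₂ = 218 L.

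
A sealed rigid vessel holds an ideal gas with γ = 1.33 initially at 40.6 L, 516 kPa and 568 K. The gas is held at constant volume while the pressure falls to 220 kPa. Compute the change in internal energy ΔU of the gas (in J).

-36400 J

n = P₁V₁/(RT₁) = 516×40.6/(8.314×568) = 4.44 mol.
Isochoric: V stays 40.6 L; P/T = const ⇒ T₂ = 242 K, P₂ = 220 kPa.
For an ideal gas ΔU = nCvΔT with Cv = R/(γ−1) = 25.2 J/(mol·K).
ΔU = 4.44×25.2×(242−568) = -36400 J.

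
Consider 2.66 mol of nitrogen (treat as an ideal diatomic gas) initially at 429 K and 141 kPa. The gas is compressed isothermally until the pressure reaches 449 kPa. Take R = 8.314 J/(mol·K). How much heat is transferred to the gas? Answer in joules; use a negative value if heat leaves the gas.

V₁ = nRT₁/P₁ = 2.66×8.314×429/141 = 67.3 L.
Isothermal: T stays 429 K; PV = const ⇒ V₂ = 21.1 L, P₂ = 449 kPa.
ΔU = 0 (ideal gas, T constant).
W = nRT ln(V₂/V₁) = 2.66×8.314×429×ln(0.314) = -11000 J.
Q = ΔU + W = -11000 J.

-11000 J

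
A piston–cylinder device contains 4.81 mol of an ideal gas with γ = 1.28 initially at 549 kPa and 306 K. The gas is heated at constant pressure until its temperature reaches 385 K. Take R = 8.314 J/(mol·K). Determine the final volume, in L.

28.0 L

V₁ = nRT₁/P₁ = 4.81×8.314×306/549 = 22.3 L.
Isobaric: P stays 549 kPa; V/T = const ⇒ T₂ = 385 K, V₂ = 28.0 L.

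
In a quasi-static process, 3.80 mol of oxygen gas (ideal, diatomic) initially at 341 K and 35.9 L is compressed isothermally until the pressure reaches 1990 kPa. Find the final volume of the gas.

5.41 L

P₁ = nRT₁/V₁ = 3.80×8.314×341/35.9 = 300 kPa.
Isothermal: T stays 341 K; PV = const ⇒ V₂ = 5.41 L, P₂ = 1990 kPa.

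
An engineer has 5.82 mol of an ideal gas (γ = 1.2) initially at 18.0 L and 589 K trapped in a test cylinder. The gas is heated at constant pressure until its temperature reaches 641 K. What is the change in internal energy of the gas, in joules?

12600 J

P₁ = nRT₁/V₁ = 5.82×8.314×589/18.0 = 1580 kPa.
Isobaric: P stays 1580 kPa; V/T = const ⇒ T₂ = 641 K, V₂ = 19.6 L.
For an ideal gas ΔU = nCvΔT with Cv = R/(γ−1) = 41.6 J/(mol·K).
ΔU = 5.82×41.6×(641−589) = 12600 J.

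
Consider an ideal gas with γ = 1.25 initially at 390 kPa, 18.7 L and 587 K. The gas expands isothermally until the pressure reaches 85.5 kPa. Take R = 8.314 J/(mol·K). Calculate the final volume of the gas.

Isothermal: T stays 587 K; PV = const ⇒ V₂ = 85.3 L, P₂ = 85.5 kPa.

85.3 L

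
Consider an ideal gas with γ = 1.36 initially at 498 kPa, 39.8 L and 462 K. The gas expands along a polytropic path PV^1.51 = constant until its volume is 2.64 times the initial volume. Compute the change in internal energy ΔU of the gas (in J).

-21500 J

n = P₁V₁/(RT₁) = 498×39.8/(8.314×462) = 5.16 mol.
Polytropic n=1.51: T₂ = T₁(V₁/V₂)^(n−1) = 462×(0.379)^0.51 = 282 K; P₂ = P₁(V₁/V₂)^n = 115 kPa.
For an ideal gas ΔU = nCvΔT with Cv = R/(γ−1) = 23.1 J/(mol·K).
ΔU = 5.16×23.1×(282−462) = -21500 J.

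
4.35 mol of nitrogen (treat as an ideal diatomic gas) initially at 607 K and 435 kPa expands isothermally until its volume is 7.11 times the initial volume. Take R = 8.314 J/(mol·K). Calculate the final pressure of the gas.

61.2 kPa

V₁ = nRT₁/P₁ = 4.35×8.314×607/435 = 50.5 L.
Isothermal: T stays 607 K; PV = const ⇒ V₂ = 359 L, P₂ = 61.2 kPa.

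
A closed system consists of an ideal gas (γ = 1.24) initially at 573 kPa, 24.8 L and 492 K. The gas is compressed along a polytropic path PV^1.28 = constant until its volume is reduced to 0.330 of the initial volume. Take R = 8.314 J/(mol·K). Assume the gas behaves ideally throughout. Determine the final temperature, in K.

671 K

Polytropic n=1.28: T₂ = T₁(V₁/V₂)^(n−1) = 492×(3.03)^0.28 = 671 K; P₂ = P₁(V₁/V₂)^n = 2370 kPa.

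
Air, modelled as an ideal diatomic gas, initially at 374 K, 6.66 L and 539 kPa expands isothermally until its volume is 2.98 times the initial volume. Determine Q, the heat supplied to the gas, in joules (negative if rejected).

3920 J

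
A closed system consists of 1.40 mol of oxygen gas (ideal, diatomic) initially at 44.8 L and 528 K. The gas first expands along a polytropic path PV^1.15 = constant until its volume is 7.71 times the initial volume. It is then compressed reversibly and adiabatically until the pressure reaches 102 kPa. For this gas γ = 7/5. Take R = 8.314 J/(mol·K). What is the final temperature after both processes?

P₁ = nRT₁/V₁ = 1.40×8.314×528/44.8 = 137 kPa.
Step 1 — Polytropic n=1.15: T₂ = T₁(V₁/V₂)^(n−1) = 528×(0.130)^0.15 = 389 K; P₂ = P₁(V₁/V₂)^n = 13.1 kPa.
W = (P₁V₁−P₂V₂)/(n−1) = (137×44.8−13.1×345)/0.15 = 10800 J.
ΔU = nCvΔT = 1.40×20.8×(389−528) = -4050 J.
Q = ΔU + W = 6760 J.
State after step 1: P = 13.1 kPa, V = 345 L, T = 389 K.
Step 2 — Adiabatic: T₂/T₁ = (P₂/P₁)^((γ−1)/γ) ⇒ T₂ = 389×(7.79)^0.286 = 699 K; V₂ = 79.7 L.
ΔU = nCvΔT = 1.40×20.8×(699−389) = 9020 J.
Q = 0 for an adiabatic process, so W = −ΔU = -9020 J.
Net over both steps: W = 1790 J, Q = 6760 J, ΔU = 4970 J.

699 K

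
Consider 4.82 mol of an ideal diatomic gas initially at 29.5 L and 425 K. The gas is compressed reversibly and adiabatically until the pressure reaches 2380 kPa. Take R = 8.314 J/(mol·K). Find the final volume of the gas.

10.7 L

P₁ = nRT₁/V₁ = 4.82×8.314×425/29.5 = 577 kPa.
Adiabatic: T₂/T₁ = (P₂/P₁)^((γ−1)/γ) ⇒ T₂ = 425×(4.12)^0.286 = 637 K; V₂ = 10.7 L.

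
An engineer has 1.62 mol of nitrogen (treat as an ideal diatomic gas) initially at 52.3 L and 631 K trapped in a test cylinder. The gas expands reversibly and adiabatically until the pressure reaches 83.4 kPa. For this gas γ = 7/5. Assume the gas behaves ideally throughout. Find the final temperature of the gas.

P₁ = nRT₁/V₁ = 1.62×8.314×631/52.3 = 162 kPa.
Adiabatic: T₂/T₁ = (P₂/P₁)^((γ−1)/γ) ⇒ T₂ = 631×(0.513)^0.286 = 522 K; V₂ = 84.2 L.

522 K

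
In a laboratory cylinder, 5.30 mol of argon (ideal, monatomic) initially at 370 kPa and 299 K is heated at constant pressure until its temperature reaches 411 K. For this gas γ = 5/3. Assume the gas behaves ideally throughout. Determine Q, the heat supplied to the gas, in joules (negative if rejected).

12300 J

V₁ = nRT₁/P₁ = 5.30×8.314×299/370 = 35.6 L.
Isobaric: P stays 370 kPa; V/T = const ⇒ T₂ = 411 K, V₂ = 48.9 L.
W = PΔV = 370×(48.9−35.6) kPa·L = 4940 J.
ΔU = nCvΔT = 5.30×12.5×(411−299) = 7400 J.
Q = ΔU + W = nCpΔT = 12300 J.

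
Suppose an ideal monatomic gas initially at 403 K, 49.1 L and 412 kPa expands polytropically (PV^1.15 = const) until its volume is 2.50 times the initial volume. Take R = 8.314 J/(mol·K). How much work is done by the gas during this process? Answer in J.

n = P₁V₁/(RT₁) = 412×49.1/(8.314×403) = 6.04 mol.
Polytropic n=1.15: T₂ = T₁(V₁/V₂)^(n−1) = 403×(0.400)^0.15 = 351 K; P₂ = P₁(V₁/V₂)^n = 144 kPa.
W = (P₁V₁−P₂V₂)/(n−1) = (412×49.1−144×123)/0.15 = 17300 J.

17300 J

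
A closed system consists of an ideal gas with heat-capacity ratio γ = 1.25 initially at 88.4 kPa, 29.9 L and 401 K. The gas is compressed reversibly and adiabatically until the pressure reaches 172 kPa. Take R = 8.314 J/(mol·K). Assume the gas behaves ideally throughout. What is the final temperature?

Adiabatic: T₂/T₁ = (P₂/P₁)^((γ−1)/γ) ⇒ T₂ = 401×(1.95)^0.200 = 458 K; V₂ = 17.6 L.

458 K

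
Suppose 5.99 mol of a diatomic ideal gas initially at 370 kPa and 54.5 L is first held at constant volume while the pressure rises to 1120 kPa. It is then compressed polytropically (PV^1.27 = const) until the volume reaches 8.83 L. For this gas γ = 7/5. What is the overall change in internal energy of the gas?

199000 J

T₁ = P₁V₁/(nR) = 370×54.5/(5.99×8.314) = 405 K.
Step 1 — Isochoric: V stays 54.5 L; P/T = const ⇒ T₂ = 1230 K, P₂ = 1120 kPa.
W = 0 (no volume change).
ΔU = nCvΔT = 5.99×20.8×(1230−405) = 102000 J.
Q = ΔU = 102000 J.
State after step 1: P = 1120 kPa, V = 54.5 L, T = 1230 K.
Step 2 — Polytropic n=1.27: T₂ = T₁(V₁/V₂)^(n−1) = 1230×(6.17)^0.27 = 2000 K; P₂ = P₁(V₁/V₂)^n = 11300 kPa.
W = (P₁V₁−P₂V₂)/(n−1) = (1120×54.5−11300×8.83)/0.27 = -143000 J.
ΔU = nCvΔT = 5.99×20.8×(2000−1230) = 96800 J.
Q = ΔU + W = -46600 J.
Net over both steps: W = -143000 J, Q = 55600 J, ΔU = 199000 J.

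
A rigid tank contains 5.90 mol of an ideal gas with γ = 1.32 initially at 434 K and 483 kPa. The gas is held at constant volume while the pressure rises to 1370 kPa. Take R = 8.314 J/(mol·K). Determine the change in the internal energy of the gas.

122000 J

V₁ = nRT₁/P₁ = 5.90×8.314×434/483 = 44.1 L.
Isochoric: V stays 44.1 L; P/T = const ⇒ T₂ = 1230 K, P₂ = 1370 kPa.
For an ideal gas ΔU = nCvΔT with Cv = R/(γ−1) = 26.0 J/(mol·K).
ΔU = 5.90×26.0×(1230−434) = 122000 J.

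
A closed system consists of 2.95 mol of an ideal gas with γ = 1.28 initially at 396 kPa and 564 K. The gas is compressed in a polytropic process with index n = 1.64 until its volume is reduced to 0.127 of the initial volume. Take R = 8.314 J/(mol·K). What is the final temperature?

V₁ = nRT₁/P₁ = 2.95×8.314×564/396 = 34.9 L.
Polytropic n=1.64: T₂ = T₁(V₁/V₂)^(n−1) = 564×(7.87)^0.64 = 2110 K; P₂ = P₁(V₁/V₂)^n = 11700 kPa.

2110 K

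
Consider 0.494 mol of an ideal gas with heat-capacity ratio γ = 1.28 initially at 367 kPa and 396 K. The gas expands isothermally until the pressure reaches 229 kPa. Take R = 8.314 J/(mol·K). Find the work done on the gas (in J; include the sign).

V₁ = nRT₁/P₁ = 0.494×8.314×396/367 = 4.43 L.
Isothermal: T stays 396 K; PV = const ⇒ V₂ = 7.10 L, P₂ = 229 kPa.
W = nRT ln(V₂/V₁) = 0.494×8.314×396×ln(1.60) = 767 J.
Work done on the gas = −W_by = -767 J.

-767 J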